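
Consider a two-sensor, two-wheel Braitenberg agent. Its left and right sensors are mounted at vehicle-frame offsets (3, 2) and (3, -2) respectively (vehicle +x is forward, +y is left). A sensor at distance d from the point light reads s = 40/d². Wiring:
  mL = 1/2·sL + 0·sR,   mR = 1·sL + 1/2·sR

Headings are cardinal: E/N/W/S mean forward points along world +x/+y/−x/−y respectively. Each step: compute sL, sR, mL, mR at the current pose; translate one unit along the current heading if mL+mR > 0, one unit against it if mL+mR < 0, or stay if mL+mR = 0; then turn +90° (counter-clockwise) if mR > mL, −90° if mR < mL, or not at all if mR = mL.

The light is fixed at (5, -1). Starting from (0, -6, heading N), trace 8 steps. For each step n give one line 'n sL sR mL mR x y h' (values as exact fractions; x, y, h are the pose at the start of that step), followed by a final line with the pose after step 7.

0 40/53 40/13 20/53 1580/689 0 -6 N
1 2/5 10/17 1/5 59/85 0 -5 W
2 8/13 40/113 4/13 1164/1469 -1 -5 S
3 20/9 20/29 10/9 670/261 -1 -6 E
4 40/53 40/13 20/53 1580/689 0 -6 N
5 2/5 10/17 1/5 59/85 0 -5 W
6 8/13 40/113 4/13 1164/1469 -1 -5 S
7 20/9 20/29 10/9 670/261 -1 -6 E
final 0 -6 N

n=0: pose=(0,-6,N); sL=40/53, sR=40/13; mL=20/53, mR=1580/689; mL+mR=1840/689 → advance +1; mR−mL=1320/689 → turn +1·90°
n=1: pose=(0,-5,W); sL=2/5, sR=10/17; mL=1/5, mR=59/85; mL+mR=76/85 → advance +1; mR−mL=42/85 → turn +1·90°
n=2: pose=(-1,-5,S); sL=8/13, sR=40/113; mL=4/13, mR=1164/1469; mL+mR=1616/1469 → advance +1; mR−mL=712/1469 → turn +1·90°
n=3: pose=(-1,-6,E); sL=20/9, sR=20/29; mL=10/9, mR=670/261; mL+mR=320/87 → advance +1; mR−mL=380/261 → turn +1·90°
n=4: pose=(0,-6,N); sL=40/53, sR=40/13; mL=20/53, mR=1580/689; mL+mR=1840/689 → advance +1; mR−mL=1320/689 → turn +1·90°
n=5: pose=(0,-5,W); sL=2/5, sR=10/17; mL=1/5, mR=59/85; mL+mR=76/85 → advance +1; mR−mL=42/85 → turn +1·90°
n=6: pose=(-1,-5,S); sL=8/13, sR=40/113; mL=4/13, mR=1164/1469; mL+mR=1616/1469 → advance +1; mR−mL=712/1469 → turn +1·90°
n=7: pose=(-1,-6,E); sL=20/9, sR=20/29; mL=10/9, mR=670/261; mL+mR=320/87 → advance +1; mR−mL=380/261 → turn +1·90°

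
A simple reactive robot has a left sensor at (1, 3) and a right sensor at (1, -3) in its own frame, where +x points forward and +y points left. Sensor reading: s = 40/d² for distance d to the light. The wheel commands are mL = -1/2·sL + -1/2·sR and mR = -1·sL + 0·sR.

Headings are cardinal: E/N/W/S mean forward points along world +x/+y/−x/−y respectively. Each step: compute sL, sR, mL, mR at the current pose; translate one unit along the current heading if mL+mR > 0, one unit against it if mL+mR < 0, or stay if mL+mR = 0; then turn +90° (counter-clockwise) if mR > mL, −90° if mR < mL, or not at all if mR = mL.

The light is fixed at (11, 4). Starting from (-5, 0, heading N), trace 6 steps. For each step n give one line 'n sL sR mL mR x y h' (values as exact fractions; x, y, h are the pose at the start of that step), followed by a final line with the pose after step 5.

n=0: pose=(-5,0,N); sL=4/37, sR=20/89; mL=-548/3293, mR=-4/37; mL+mR=-904/3293 → advance -1; mR−mL=192/3293 → turn +1·90°
n=1: pose=(-5,-1,W); sL=40/353, sR=40/293; mL=-12920/103429, mR=-40/353; mL+mR=-24640/103429 → advance -1; mR−mL=1200/103429 → turn +1·90°
n=2: pose=(-4,-1,S); sL=2/9, sR=1/9; mL=-1/6, mR=-2/9; mL+mR=-7/18 → advance -1; mR−mL=-1/18 → turn -1·90°
n=3: pose=(-4,0,W); sL=8/61, sR=40/257; mL=-2248/15677, mR=-8/61; mL+mR=-4304/15677 → advance -1; mR−mL=192/15677 → turn +1·90°
n=4: pose=(-3,0,S); sL=20/73, sR=20/157; mL=-2300/11461, mR=-20/73; mL+mR=-5440/11461 → advance -1; mR−mL=-840/11461 → turn -1·90°
n=5: pose=(-3,1,W); sL=40/261, sR=8/45; mL=-24/145, mR=-40/261; mL+mR=-416/1305 → advance -1; mR−mL=16/1305 → turn +1·90°

0 4/37 20/89 -548/3293 -4/37 -5 0 N
1 40/353 40/293 -12920/103429 -40/353 -5 -1 W
2 2/9 1/9 -1/6 -2/9 -4 -1 S
3 8/61 40/257 -2248/15677 -8/61 -4 0 W
4 20/73 20/157 -2300/11461 -20/73 -3 0 S
5 40/261 8/45 -24/145 -40/261 -3 1 W
final -2 1 S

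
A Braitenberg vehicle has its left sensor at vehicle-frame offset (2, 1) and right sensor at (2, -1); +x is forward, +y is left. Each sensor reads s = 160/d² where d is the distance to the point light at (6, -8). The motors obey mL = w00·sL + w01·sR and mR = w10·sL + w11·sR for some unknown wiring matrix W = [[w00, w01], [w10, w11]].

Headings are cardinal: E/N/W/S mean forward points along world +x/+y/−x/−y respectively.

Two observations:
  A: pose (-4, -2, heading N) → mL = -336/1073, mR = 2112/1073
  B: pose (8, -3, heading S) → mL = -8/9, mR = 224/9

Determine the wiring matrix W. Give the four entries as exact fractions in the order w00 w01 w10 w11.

-1 1/2 1 1

obs A: pose=(-4,-2,N) → sL=32/37, sR=32/29, mL=-336/1073, mR=2112/1073
obs B: pose=(8,-3,S) → sL=80/9, sR=16, mL=-8/9, mR=224/9
sensor matrix S = [[32/37, 32/29], [80/9, 16]]; det S = 38912/9657
solve [mL_A; mL_B] = S·[w00; w01] and [mR_A; mR_B] = S·[w10; w11]:
  w00 = -1, w01 = 1/2, w10 = 1, w11 = 1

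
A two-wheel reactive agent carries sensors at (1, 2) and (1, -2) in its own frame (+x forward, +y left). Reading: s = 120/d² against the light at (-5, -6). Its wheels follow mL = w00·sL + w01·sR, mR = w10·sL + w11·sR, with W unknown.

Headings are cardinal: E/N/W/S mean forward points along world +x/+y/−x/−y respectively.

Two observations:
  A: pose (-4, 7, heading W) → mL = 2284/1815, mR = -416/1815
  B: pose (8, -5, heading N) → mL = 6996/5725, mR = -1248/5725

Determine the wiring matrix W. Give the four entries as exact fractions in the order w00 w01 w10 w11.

1 1/2 -1/2 1/2

obs A: pose=(-4,7,W) → sL=120/121, sR=8/15, mL=2284/1815, mR=-416/1815
obs B: pose=(8,-5,N) → sL=24/25, sR=120/229, mL=6996/5725, mR=-1248/5725
sensor matrix S = [[120/121, 8/15], [24/25, 120/229]]; det S = 26624/3463625
solve [mL_A; mL_B] = S·[w00; w01] and [mR_A; mR_B] = S·[w10; w11]:
  w00 = 1, w01 = 1/2, w10 = -1/2, w11 = 1/2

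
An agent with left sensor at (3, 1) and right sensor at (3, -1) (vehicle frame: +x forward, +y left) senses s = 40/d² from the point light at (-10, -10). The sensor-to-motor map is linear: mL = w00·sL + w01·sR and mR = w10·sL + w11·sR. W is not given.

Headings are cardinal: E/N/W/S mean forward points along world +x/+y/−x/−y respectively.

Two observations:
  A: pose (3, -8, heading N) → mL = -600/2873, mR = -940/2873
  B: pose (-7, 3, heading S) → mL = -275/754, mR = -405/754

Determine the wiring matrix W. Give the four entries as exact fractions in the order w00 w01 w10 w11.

obs A: pose=(3,-8,N) → sL=40/169, sR=40/221, mL=-600/2873, mR=-940/2873
obs B: pose=(-7,3,S) → sL=10/29, sR=5/13, mL=-275/754, mR=-405/754
sensor matrix S = [[40/169, 40/221], [10/29, 5/13]]; det S = 31000/1083121
solve [mL_A; mL_B] = S·[w00; w01] and [mR_A; mR_B] = S·[w10; w11]:
  w00 = -1/2, w01 = -1/2, w10 = -1, w11 = -1/2

-1/2 -1/2 -1 -1/2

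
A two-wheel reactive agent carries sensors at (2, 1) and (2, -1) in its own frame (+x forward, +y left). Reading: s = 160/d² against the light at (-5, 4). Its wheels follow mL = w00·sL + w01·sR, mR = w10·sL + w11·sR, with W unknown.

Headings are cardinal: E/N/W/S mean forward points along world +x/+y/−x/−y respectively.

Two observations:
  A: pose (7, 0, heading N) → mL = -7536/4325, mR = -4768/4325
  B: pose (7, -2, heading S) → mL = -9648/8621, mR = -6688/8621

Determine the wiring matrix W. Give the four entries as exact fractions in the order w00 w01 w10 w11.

-1 -1/2 -1/2 -1/2

obs A: pose=(7,0,N) → sL=32/25, sR=160/173, mL=-7536/4325, mR=-4768/4325
obs B: pose=(7,-2,S) → sL=160/233, sR=32/37, mL=-9648/8621, mR=-6688/8621
sensor matrix S = [[32/25, 160/173], [160/233, 32/37]]; det S = 17596416/37285825
solve [mL_A; mL_B] = S·[w00; w01] and [mR_A; mR_B] = S·[w10; w11]:
  w00 = -1, w01 = -1/2, w10 = -1/2, w11 = -1/2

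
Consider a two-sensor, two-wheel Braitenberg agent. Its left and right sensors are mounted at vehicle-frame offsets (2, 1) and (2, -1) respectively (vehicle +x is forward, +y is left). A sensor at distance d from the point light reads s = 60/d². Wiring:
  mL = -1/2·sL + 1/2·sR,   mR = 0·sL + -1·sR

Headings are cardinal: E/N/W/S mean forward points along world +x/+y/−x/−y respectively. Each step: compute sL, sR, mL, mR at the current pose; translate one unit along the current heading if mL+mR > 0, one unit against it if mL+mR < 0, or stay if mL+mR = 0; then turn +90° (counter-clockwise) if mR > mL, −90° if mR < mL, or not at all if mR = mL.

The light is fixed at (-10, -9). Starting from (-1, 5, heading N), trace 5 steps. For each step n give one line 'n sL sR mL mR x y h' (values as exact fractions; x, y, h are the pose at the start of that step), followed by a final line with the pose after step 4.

n=0: pose=(-1,5,N); sL=3/16, sR=15/89; mL=-27/2848, mR=-15/89; mL+mR=-507/2848 → advance -1; mR−mL=-453/2848 → turn -1·90°
n=1: pose=(-1,4,E); sL=60/317, sR=12/53; mL=312/16801, mR=-12/53; mL+mR=-3492/16801 → advance -1; mR−mL=-4116/16801 → turn -1·90°
n=2: pose=(-2,4,S); sL=30/101, sR=6/17; mL=48/1717, mR=-6/17; mL+mR=-558/1717 → advance -1; mR−mL=-654/1717 → turn -1·90°
n=3: pose=(-2,5,W); sL=12/41, sR=20/87; mL=-112/3567, mR=-20/87; mL+mR=-932/3567 → advance -1; mR−mL=-236/1189 → turn -1·90°
n=4: pose=(-1,5,N); sL=3/16, sR=15/89; mL=-27/2848, mR=-15/89; mL+mR=-507/2848 → advance -1; mR−mL=-453/2848 → turn -1·90°

0 3/16 15/89 -27/2848 -15/89 -1 5 N
1 60/317 12/53 312/16801 -12/53 -1 4 E
2 30/101 6/17 48/1717 -6/17 -2 4 S
3 12/41 20/87 -112/3567 -20/87 -2 5 W
4 3/16 15/89 -27/2848 -15/89 -1 5 N
final -1 4 E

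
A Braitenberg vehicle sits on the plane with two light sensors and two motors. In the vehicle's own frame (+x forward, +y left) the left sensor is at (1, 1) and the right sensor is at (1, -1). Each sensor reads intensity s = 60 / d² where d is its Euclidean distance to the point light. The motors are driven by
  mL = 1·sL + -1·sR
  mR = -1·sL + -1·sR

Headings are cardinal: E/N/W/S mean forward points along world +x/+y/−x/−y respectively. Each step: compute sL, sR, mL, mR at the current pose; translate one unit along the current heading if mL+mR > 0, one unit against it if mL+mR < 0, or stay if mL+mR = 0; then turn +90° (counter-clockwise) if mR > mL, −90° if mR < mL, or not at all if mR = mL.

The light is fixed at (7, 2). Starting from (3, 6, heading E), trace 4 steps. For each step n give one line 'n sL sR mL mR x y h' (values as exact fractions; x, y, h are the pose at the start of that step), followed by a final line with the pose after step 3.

n=0: pose=(3,6,E); sL=30/17, sR=10/3; mL=-80/51, mR=-260/51; mL+mR=-20/3 → advance -1; mR−mL=-60/17 → turn -1·90°
n=1: pose=(2,6,S); sL=12/5, sR=4/3; mL=16/15, mR=-56/15; mL+mR=-8/3 → advance -1; mR−mL=-24/5 → turn -1·90°
n=2: pose=(2,7,W); sL=15/13, sR=5/6; mL=25/78, mR=-155/78; mL+mR=-5/3 → advance -1; mR−mL=-30/13 → turn -1·90°
n=3: pose=(3,7,N); sL=60/61, sR=4/3; mL=-64/183, mR=-424/183; mL+mR=-8/3 → advance -1; mR−mL=-120/61 → turn -1·90°

0 30/17 10/3 -80/51 -260/51 3 6 E
1 12/5 4/3 16/15 -56/15 2 6 S
2 15/13 5/6 25/78 -155/78 2 7 W
3 60/61 4/3 -64/183 -424/183 3 7 N
final 3 6 E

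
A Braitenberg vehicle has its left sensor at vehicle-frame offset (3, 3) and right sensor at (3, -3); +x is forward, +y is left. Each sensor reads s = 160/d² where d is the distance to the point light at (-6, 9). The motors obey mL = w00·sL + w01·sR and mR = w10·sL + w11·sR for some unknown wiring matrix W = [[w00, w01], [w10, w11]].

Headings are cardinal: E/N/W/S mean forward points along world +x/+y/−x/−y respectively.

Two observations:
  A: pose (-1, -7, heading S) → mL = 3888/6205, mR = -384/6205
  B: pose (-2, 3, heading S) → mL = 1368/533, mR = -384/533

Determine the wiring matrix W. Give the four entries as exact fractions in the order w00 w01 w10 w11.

1/2 1 1 -1

obs A: pose=(-1,-7,S) → sL=32/85, sR=32/73, mL=3888/6205, mR=-384/6205
obs B: pose=(-2,3,S) → sL=16/13, sR=80/41, mL=1368/533, mR=-384/533
sensor matrix S = [[32/85, 32/73], [16/13, 80/41]]; det S = 129024/661453
solve [mL_A; mL_B] = S·[w00; w01] and [mR_A; mR_B] = S·[w10; w11]:
  w00 = 1/2, w01 = 1, w10 = 1, w11 = -1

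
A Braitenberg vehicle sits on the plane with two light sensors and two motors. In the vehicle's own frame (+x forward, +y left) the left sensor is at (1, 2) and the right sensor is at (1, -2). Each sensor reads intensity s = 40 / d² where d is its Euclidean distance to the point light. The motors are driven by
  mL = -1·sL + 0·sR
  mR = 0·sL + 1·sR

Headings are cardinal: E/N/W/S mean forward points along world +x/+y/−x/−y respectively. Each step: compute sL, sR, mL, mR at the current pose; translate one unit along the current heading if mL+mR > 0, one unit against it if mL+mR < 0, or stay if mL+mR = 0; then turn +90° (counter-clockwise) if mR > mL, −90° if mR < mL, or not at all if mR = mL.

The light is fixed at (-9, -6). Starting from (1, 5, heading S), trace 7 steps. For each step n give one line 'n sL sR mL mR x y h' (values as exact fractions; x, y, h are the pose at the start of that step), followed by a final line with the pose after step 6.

0 10/61 10/41 -10/61 10/41 1 5 S
1 8/53 8/37 -8/53 8/37 1 4 E
2 20/101 4/29 -20/101 4/29 2 4 N
3 40/149 40/221 -40/149 40/221 2 3 W
4 2/13 10/41 -2/13 10/41 3 3 S
5 40/269 8/41 -40/269 8/41 3 2 E
6 20/101 20/153 -20/101 20/153 4 2 N
final 4 1 W

n=0: pose=(1,5,S); sL=10/61, sR=10/41; mL=-10/61, mR=10/41; mL+mR=200/2501 → advance +1; mR−mL=1020/2501 → turn +1·90°
n=1: pose=(1,4,E); sL=8/53, sR=8/37; mL=-8/53, mR=8/37; mL+mR=128/1961 → advance +1; mR−mL=720/1961 → turn +1·90°
n=2: pose=(2,4,N); sL=20/101, sR=4/29; mL=-20/101, mR=4/29; mL+mR=-176/2929 → advance -1; mR−mL=984/2929 → turn +1·90°
n=3: pose=(2,3,W); sL=40/149, sR=40/221; mL=-40/149, mR=40/221; mL+mR=-2880/32929 → advance -1; mR−mL=14800/32929 → turn +1·90°
n=4: pose=(3,3,S); sL=2/13, sR=10/41; mL=-2/13, mR=10/41; mL+mR=48/533 → advance +1; mR−mL=212/533 → turn +1·90°
n=5: pose=(3,2,E); sL=40/269, sR=8/41; mL=-40/269, mR=8/41; mL+mR=512/11029 → advance +1; mR−mL=3792/11029 → turn +1·90°
n=6: pose=(4,2,N); sL=20/101, sR=20/153; mL=-20/101, mR=20/153; mL+mR=-1040/15453 → advance -1; mR−mL=5080/15453 → turn +1·90°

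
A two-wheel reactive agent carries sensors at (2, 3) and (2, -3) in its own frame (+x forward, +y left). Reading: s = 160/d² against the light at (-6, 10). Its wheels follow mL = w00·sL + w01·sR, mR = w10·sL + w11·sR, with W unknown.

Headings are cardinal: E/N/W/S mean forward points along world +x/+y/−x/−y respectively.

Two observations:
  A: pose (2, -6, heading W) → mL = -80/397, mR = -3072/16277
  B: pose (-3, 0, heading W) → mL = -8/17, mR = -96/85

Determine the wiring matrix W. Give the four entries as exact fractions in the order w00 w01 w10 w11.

obs A: pose=(2,-6,W) → sL=160/397, sR=32/41, mL=-80/397, mR=-3072/16277
obs B: pose=(-3,0,W) → sL=16/17, sR=16/5, mL=-8/17, mR=-96/85
sensor matrix S = [[160/397, 32/41], [16/17, 16/5]]; det S = 153600/276709
solve [mL_A; mL_B] = S·[w00; w01] and [mR_A; mR_B] = S·[w10; w11]:
  w00 = -1/2, w01 = 0, w10 = 1/2, w11 = -1/2

-1/2 0 1/2 -1/2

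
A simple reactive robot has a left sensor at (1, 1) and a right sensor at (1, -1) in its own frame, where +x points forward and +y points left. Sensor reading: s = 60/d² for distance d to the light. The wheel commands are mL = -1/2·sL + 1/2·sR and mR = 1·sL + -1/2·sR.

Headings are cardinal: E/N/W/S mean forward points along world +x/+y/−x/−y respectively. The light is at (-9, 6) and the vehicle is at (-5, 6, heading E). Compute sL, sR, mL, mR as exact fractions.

left sensor world pos  = (-4, 7); dL² = 26
right sensor world pos = (-4, 5); dR² = 26
sL = 60/26 = 30/13
sR = 60/26 = 30/13
mL = -1/2·sL + 1/2·sR = 0
mR = 1·sL + -1/2·sR = 15/13

30/13 30/13 0 15/13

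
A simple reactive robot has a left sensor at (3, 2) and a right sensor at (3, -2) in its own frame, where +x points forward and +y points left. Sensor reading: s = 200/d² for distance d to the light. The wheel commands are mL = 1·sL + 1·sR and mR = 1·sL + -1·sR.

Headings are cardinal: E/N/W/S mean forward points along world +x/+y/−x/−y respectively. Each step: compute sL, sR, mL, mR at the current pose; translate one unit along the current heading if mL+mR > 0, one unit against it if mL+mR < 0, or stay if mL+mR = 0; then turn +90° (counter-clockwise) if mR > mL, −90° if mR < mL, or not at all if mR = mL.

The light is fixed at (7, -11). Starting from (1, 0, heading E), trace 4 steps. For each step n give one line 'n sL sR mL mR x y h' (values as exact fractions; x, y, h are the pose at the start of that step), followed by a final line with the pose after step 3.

0 100/89 20/9 2680/801 -880/801 1 0 E
1 200/73 200/113 37200/8249 8000/8249 2 0 S
2 25/16 25/26 525/208 125/208 2 -1 W
3 200/233 40/37 16720/8621 -1920/8621 1 -1 N
final 1 0 E

n=0: pose=(1,0,E); sL=100/89, sR=20/9; mL=2680/801, mR=-880/801; mL+mR=200/89 → advance +1; mR−mL=-40/9 → turn -1·90°
n=1: pose=(2,0,S); sL=200/73, sR=200/113; mL=37200/8249, mR=8000/8249; mL+mR=400/73 → advance +1; mR−mL=-400/113 → turn -1·90°
n=2: pose=(2,-1,W); sL=25/16, sR=25/26; mL=525/208, mR=125/208; mL+mR=25/8 → advance +1; mR−mL=-25/13 → turn -1·90°
n=3: pose=(1,-1,N); sL=200/233, sR=40/37; mL=16720/8621, mR=-1920/8621; mL+mR=400/233 → advance +1; mR−mL=-80/37 → turn -1·90°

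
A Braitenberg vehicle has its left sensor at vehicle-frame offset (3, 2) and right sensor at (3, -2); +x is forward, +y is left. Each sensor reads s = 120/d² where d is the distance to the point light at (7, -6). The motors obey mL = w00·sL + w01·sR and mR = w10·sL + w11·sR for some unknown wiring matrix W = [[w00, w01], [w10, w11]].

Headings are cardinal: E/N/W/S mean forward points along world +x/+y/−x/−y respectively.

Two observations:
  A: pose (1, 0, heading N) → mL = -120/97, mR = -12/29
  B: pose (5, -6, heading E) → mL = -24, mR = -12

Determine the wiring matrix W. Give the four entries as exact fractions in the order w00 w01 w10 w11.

obs A: pose=(1,0,N) → sL=24/29, sR=120/97, mL=-120/97, mR=-12/29
obs B: pose=(5,-6,E) → sL=24, sR=24, mL=-24, mR=-12
sensor matrix S = [[24/29, 120/97], [24, 24]]; det S = -27648/2813
solve [mL_A; mL_B] = S·[w00; w01] and [mR_A; mR_B] = S·[w10; w11]:
  w00 = 0, w01 = -1, w10 = -1/2, w11 = 0

0 -1 -1/2 0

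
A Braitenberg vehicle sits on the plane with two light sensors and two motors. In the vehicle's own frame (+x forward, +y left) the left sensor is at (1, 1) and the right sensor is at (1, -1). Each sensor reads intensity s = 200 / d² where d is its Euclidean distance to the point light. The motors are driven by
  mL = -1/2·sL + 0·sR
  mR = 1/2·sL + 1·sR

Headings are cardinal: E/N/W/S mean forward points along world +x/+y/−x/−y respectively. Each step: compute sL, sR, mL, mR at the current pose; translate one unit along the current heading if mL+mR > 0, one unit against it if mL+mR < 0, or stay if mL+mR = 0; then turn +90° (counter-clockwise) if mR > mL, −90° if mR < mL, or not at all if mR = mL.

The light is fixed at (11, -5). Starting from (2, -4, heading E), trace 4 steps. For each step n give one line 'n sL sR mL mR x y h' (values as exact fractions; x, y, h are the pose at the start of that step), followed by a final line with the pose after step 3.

n=0: pose=(2,-4,E); sL=50/17, sR=25/8; mL=-25/17, mR=625/136; mL+mR=25/8 → advance +1; mR−mL=825/136 → turn +1·90°
n=1: pose=(3,-4,N); sL=40/17, sR=200/53; mL=-20/17, mR=4460/901; mL+mR=200/53 → advance +1; mR−mL=5520/901 → turn +1·90°
n=2: pose=(3,-3,W); sL=100/41, sR=20/9; mL=-50/41, mR=1270/369; mL+mR=20/9 → advance +1; mR−mL=1720/369 → turn +1·90°
n=3: pose=(2,-3,S); sL=40/13, sR=200/101; mL=-20/13, mR=4620/1313; mL+mR=200/101 → advance +1; mR−mL=6640/1313 → turn +1·90°

0 50/17 25/8 -25/17 625/136 2 -4 E
1 40/17 200/53 -20/17 4460/901 3 -4 N
2 100/41 20/9 -50/41 1270/369 3 -3 W
3 40/13 200/101 -20/13 4620/1313 2 -3 S
final 2 -4 E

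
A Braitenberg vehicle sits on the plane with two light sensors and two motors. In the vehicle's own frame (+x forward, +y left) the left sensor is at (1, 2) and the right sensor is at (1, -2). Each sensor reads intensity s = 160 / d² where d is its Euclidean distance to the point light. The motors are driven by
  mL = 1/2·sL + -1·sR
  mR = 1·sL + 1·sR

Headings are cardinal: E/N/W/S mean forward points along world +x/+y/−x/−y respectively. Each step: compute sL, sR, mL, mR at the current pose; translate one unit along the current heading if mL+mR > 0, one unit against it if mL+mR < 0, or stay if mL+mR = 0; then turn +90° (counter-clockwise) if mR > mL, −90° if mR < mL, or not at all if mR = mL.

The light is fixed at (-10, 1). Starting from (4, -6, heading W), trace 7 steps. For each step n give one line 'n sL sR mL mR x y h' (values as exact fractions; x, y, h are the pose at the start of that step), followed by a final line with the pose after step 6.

0 16/25 80/97 -1224/2425 3552/2425 4 -6 W
1 160/289 32/37 -6288/10693 15168/10693 3 -6 S
2 20/29 20/37 -210/1073 1320/1073 3 -7 E
3 160/193 32/61 -1296/11773 15936/11773 4 -7 N
4 16/25 80/97 -1224/2425 3552/2425 4 -6 W
5 160/289 32/37 -6288/10693 15168/10693 3 -6 S
6 20/29 20/37 -210/1073 1320/1073 3 -7 E
final 4 -7 N

n=0: pose=(4,-6,W); sL=16/25, sR=80/97; mL=-1224/2425, mR=3552/2425; mL+mR=24/25 → advance +1; mR−mL=4776/2425 → turn +1·90°
n=1: pose=(3,-6,S); sL=160/289, sR=32/37; mL=-6288/10693, mR=15168/10693; mL+mR=240/289 → advance +1; mR−mL=21456/10693 → turn +1·90°
n=2: pose=(3,-7,E); sL=20/29, sR=20/37; mL=-210/1073, mR=1320/1073; mL+mR=30/29 → advance +1; mR−mL=1530/1073 → turn +1·90°
n=3: pose=(4,-7,N); sL=160/193, sR=32/61; mL=-1296/11773, mR=15936/11773; mL+mR=240/193 → advance +1; mR−mL=17232/11773 → turn +1·90°
n=4: pose=(4,-6,W); sL=16/25, sR=80/97; mL=-1224/2425, mR=3552/2425; mL+mR=24/25 → advance +1; mR−mL=4776/2425 → turn +1·90°
n=5: pose=(3,-6,S); sL=160/289, sR=32/37; mL=-6288/10693, mR=15168/10693; mL+mR=240/289 → advance +1; mR−mL=21456/10693 → turn +1·90°
n=6: pose=(3,-7,E); sL=20/29, sR=20/37; mL=-210/1073, mR=1320/1073; mL+mR=30/29 → advance +1; mR−mL=1530/1073 → turn +1·90°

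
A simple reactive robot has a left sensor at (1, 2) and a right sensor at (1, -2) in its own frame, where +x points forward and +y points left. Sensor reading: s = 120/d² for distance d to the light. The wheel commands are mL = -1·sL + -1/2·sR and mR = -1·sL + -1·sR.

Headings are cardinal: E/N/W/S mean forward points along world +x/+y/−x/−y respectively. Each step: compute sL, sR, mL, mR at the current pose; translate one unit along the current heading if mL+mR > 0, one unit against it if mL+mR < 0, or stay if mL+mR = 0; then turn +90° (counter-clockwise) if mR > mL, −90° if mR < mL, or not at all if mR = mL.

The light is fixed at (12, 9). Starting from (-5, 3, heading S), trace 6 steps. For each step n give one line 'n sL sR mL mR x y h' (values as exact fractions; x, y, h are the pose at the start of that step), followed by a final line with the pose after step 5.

0 60/137 12/41 -3282/5617 -4104/5617 -5 3 S
1 120/373 40/111 -20780/41403 -28240/41403 -5 4 W
2 6/17 30/53 -573/901 -828/901 -4 4 N
3 120/241 120/289 -49140/69649 -63600/69649 -4 3 E
4 60/137 12/41 -3282/5617 -4104/5617 -5 3 S
5 120/373 40/111 -20780/41403 -28240/41403 -5 4 W
final -4 4 N

n=0: pose=(-5,3,S); sL=60/137, sR=12/41; mL=-3282/5617, mR=-4104/5617; mL+mR=-7386/5617 → advance -1; mR−mL=-6/41 → turn -1·90°
n=1: pose=(-5,4,W); sL=120/373, sR=40/111; mL=-20780/41403, mR=-28240/41403; mL+mR=-16340/13801 → advance -1; mR−mL=-20/111 → turn -1·90°
n=2: pose=(-4,4,N); sL=6/17, sR=30/53; mL=-573/901, mR=-828/901; mL+mR=-1401/901 → advance -1; mR−mL=-15/53 → turn -1·90°
n=3: pose=(-4,3,E); sL=120/241, sR=120/289; mL=-49140/69649, mR=-63600/69649; mL+mR=-112740/69649 → advance -1; mR−mL=-60/289 → turn -1·90°
n=4: pose=(-5,3,S); sL=60/137, sR=12/41; mL=-3282/5617, mR=-4104/5617; mL+mR=-7386/5617 → advance -1; mR−mL=-6/41 → turn -1·90°
n=5: pose=(-5,4,W); sL=120/373, sR=40/111; mL=-20780/41403, mR=-28240/41403; mL+mR=-16340/13801 → advance -1; mR−mL=-20/111 → turn -1·90°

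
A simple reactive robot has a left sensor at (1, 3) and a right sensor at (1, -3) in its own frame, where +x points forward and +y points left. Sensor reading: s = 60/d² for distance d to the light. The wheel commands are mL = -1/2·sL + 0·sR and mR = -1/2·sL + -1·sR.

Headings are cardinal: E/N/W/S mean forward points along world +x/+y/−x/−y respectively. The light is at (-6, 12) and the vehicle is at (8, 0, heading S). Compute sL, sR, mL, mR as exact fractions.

30/229 6/29 -15/229 -1809/6641

left sensor world pos  = (11, -1); dL² = 458
right sensor world pos = (5, -1); dR² = 290
sL = 60/458 = 30/229
sR = 60/290 = 6/29
mL = -1/2·sL + 0·sR = -15/229
mR = -1/2·sL + -1·sR = -1809/6641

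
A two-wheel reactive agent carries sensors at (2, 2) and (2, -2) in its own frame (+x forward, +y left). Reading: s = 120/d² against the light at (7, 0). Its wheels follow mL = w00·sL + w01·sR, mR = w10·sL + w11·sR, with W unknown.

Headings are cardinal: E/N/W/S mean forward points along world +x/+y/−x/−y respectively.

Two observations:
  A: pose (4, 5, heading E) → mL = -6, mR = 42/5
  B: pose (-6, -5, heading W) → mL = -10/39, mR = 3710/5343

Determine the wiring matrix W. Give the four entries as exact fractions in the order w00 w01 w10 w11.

0 -1/2 1 1/2

obs A: pose=(4,5,E) → sL=12/5, sR=12, mL=-6, mR=42/5
obs B: pose=(-6,-5,W) → sL=60/137, sR=20/39, mL=-10/39, mR=3710/5343
sensor matrix S = [[12/5, 12], [60/137, 20/39]]; det S = -7168/1781
solve [mL_A; mL_B] = S·[w00; w01] and [mR_A; mR_B] = S·[w10; w11]:
  w00 = 0, w01 = -1/2, w10 = 1, w11 = 1/2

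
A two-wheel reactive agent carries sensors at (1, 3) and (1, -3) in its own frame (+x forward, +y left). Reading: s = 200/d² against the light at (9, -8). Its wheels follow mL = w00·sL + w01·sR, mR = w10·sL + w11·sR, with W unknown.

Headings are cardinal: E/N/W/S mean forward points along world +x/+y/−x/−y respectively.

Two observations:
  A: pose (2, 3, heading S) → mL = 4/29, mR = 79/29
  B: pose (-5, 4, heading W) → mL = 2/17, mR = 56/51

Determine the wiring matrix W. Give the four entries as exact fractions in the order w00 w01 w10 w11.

-1/2 1 1 1

obs A: pose=(2,3,S) → sL=50/29, sR=1, mL=4/29, mR=79/29
obs B: pose=(-5,4,W) → sL=100/153, sR=4/9, mL=2/17, mR=56/51
sensor matrix S = [[50/29, 1], [100/153, 4/9]]; det S = 500/4437
solve [mL_A; mL_B] = S·[w00; w01] and [mR_A; mR_B] = S·[w10; w11]:
  w00 = -1/2, w01 = 1, w10 = 1, w11 = 1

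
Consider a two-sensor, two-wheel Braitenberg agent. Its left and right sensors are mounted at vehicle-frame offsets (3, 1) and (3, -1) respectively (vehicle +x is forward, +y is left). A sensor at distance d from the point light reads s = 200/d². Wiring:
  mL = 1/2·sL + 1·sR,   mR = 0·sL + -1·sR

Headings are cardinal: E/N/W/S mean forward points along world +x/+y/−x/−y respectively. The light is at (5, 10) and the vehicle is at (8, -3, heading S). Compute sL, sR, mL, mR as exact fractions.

left sensor world pos  = (9, -6); dL² = 272
right sensor world pos = (7, -6); dR² = 260
sL = 200/272 = 25/34
sR = 200/260 = 10/13
mL = 1/2·sL + 1·sR = 1005/884
mR = 0·sL + -1·sR = -10/13

25/34 10/13 1005/884 -10/13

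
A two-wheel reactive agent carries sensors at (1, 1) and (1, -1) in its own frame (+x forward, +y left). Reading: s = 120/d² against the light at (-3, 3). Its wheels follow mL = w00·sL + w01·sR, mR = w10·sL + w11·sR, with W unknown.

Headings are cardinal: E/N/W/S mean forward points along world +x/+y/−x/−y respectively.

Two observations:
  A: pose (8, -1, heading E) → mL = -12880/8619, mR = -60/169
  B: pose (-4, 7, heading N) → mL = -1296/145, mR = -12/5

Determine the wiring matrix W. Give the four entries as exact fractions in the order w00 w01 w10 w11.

obs A: pose=(8,-1,E) → sL=40/51, sR=120/169, mL=-12880/8619, mR=-60/169
obs B: pose=(-4,7,N) → sL=120/29, sR=24/5, mL=-1296/145, mR=-12/5
sensor matrix S = [[40/51, 120/169], [120/29, 24/5]]; det S = 68864/83317
solve [mL_A; mL_B] = S·[w00; w01] and [mR_A; mR_B] = S·[w10; w11]:
  w00 = -1, w01 = -1, w10 = 0, w11 = -1/2

-1 -1 0 -1/2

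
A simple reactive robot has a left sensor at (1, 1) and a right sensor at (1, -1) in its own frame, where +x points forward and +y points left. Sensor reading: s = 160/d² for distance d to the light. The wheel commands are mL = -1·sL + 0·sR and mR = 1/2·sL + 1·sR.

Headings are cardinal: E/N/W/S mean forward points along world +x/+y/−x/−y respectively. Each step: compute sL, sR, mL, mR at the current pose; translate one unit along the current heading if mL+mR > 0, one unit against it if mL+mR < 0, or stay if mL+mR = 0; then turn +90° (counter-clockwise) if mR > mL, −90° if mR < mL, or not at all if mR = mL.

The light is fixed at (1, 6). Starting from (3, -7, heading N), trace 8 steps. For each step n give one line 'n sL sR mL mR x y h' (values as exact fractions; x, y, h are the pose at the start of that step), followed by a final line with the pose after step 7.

n=0: pose=(3,-7,N); sL=32/29, sR=160/153; mL=-32/29, mR=7088/4437; mL+mR=2192/4437 → advance +1; mR−mL=11984/4437 → turn +1·90°
n=1: pose=(3,-6,W); sL=16/17, sR=80/61; mL=-16/17, mR=1848/1037; mL+mR=872/1037 → advance +1; mR−mL=2824/1037 → turn +1·90°
n=2: pose=(2,-6,S); sL=160/173, sR=160/169; mL=-160/173, mR=41200/29237; mL+mR=14160/29237 → advance +1; mR−mL=68240/29237 → turn +1·90°
n=3: pose=(2,-7,E); sL=40/37, sR=4/5; mL=-40/37, mR=248/185; mL+mR=48/185 → advance +1; mR−mL=448/185 → turn +1·90°
n=4: pose=(3,-7,N); sL=32/29, sR=160/153; mL=-32/29, mR=7088/4437; mL+mR=2192/4437 → advance +1; mR−mL=11984/4437 → turn +1·90°
n=5: pose=(3,-6,W); sL=16/17, sR=80/61; mL=-16/17, mR=1848/1037; mL+mR=872/1037 → advance +1; mR−mL=2824/1037 → turn +1·90°
n=6: pose=(2,-6,S); sL=160/173, sR=160/169; mL=-160/173, mR=41200/29237; mL+mR=14160/29237 → advance +1; mR−mL=68240/29237 → turn +1·90°
n=7: pose=(2,-7,E); sL=40/37, sR=4/5; mL=-40/37, mR=248/185; mL+mR=48/185 → advance +1; mR−mL=448/185 → turn +1·90°

0 32/29 160/153 -32/29 7088/4437 3 -7 N
1 16/17 80/61 -16/17 1848/1037 3 -6 W
2 160/173 160/169 -160/173 41200/29237 2 -6 S
3 40/37 4/5 -40/37 248/185 2 -7 E
4 32/29 160/153 -32/29 7088/4437 3 -7 N
5 16/17 80/61 -16/17 1848/1037 3 -6 W
6 160/173 160/169 -160/173 41200/29237 2 -6 S
7 40/37 4/5 -40/37 248/185 2 -7 E
final 3 -7 N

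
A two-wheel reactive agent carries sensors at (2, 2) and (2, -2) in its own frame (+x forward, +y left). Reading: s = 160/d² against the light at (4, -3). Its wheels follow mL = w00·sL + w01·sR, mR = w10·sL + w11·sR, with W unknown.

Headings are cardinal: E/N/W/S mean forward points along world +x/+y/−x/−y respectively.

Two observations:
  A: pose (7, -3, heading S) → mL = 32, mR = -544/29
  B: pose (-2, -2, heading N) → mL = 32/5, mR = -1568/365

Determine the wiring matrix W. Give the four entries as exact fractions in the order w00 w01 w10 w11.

0 1 -1/2 -1/2

obs A: pose=(7,-3,S) → sL=160/29, sR=32, mL=32, mR=-544/29
obs B: pose=(-2,-2,N) → sL=160/73, sR=32/5, mL=32/5, mR=-1568/365
sensor matrix S = [[160/29, 32], [160/73, 32/5]]; det S = -73728/2117
solve [mL_A; mL_B] = S·[w00; w01] and [mR_A; mR_B] = S·[w10; w11]:
  w00 = 0, w01 = 1, w10 = -1/2, w11 = -1/2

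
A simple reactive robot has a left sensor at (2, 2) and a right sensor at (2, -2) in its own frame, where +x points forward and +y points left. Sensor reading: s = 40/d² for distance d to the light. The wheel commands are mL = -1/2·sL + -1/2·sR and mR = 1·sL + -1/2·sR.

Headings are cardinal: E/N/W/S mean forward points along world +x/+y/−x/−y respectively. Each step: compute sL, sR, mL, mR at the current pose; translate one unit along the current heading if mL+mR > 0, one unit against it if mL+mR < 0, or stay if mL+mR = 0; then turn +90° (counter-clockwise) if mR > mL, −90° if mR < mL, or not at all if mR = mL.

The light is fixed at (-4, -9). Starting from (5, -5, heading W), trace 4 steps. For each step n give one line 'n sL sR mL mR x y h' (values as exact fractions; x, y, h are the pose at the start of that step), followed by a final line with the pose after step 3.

n=0: pose=(5,-5,W); sL=40/53, sR=8/17; mL=-552/901, mR=468/901; mL+mR=-84/901 → advance -1; mR−mL=60/53 → turn +1·90°
n=1: pose=(6,-5,S); sL=10/37, sR=10/17; mL=-270/629, mR=-15/629; mL+mR=-285/629 → advance -1; mR−mL=15/37 → turn +1·90°
n=2: pose=(6,-4,E); sL=40/193, sR=40/153; mL=-6920/29529, mR=2260/29529; mL+mR=-4660/29529 → advance -1; mR−mL=60/193 → turn +1·90°
n=3: pose=(5,-4,N); sL=20/49, sR=4/17; mL=-268/833, mR=242/833; mL+mR=-26/833 → advance -1; mR−mL=30/49 → turn +1·90°

0 40/53 8/17 -552/901 468/901 5 -5 W
1 10/37 10/17 -270/629 -15/629 6 -5 S
2 40/193 40/153 -6920/29529 2260/29529 6 -4 E
3 20/49 4/17 -268/833 242/833 5 -4 N
final 5 -5 W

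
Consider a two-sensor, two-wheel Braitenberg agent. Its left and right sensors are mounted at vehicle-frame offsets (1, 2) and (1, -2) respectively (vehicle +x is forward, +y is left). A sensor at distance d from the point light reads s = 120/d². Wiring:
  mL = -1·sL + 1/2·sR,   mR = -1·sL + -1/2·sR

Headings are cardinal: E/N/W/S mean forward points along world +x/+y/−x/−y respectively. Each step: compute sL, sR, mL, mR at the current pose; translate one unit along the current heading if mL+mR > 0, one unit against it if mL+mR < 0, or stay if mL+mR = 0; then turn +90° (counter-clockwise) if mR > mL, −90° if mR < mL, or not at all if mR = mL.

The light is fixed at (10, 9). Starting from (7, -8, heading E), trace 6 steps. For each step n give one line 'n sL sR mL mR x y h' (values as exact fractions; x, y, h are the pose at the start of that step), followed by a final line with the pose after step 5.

0 120/229 24/73 -6012/16717 -11508/16717 7 -8 E
1 15/41 1/3 -49/246 -131/246 6 -8 S
2 120/349 120/221 -5580/77129 -47460/77129 6 -7 W
3 12/25 60/113 -606/2825 -2106/2825 7 -7 N
4 120/229 24/73 -6012/16717 -11508/16717 7 -8 E
5 15/41 1/3 -49/246 -131/246 6 -8 S
final 6 -7 W

n=0: pose=(7,-8,E); sL=120/229, sR=24/73; mL=-6012/16717, mR=-11508/16717; mL+mR=-240/229 → advance -1; mR−mL=-24/73 → turn -1·90°
n=1: pose=(6,-8,S); sL=15/41, sR=1/3; mL=-49/246, mR=-131/246; mL+mR=-30/41 → advance -1; mR−mL=-1/3 → turn -1·90°
n=2: pose=(6,-7,W); sL=120/349, sR=120/221; mL=-5580/77129, mR=-47460/77129; mL+mR=-240/349 → advance -1; mR−mL=-120/221 → turn -1·90°
n=3: pose=(7,-7,N); sL=12/25, sR=60/113; mL=-606/2825, mR=-2106/2825; mL+mR=-24/25 → advance -1; mR−mL=-60/113 → turn -1·90°
n=4: pose=(7,-8,E); sL=120/229, sR=24/73; mL=-6012/16717, mR=-11508/16717; mL+mR=-240/229 → advance -1; mR−mL=-24/73 → turn -1·90°
n=5: pose=(6,-8,S); sL=15/41, sR=1/3; mL=-49/246, mR=-131/246; mL+mR=-30/41 → advance -1; mR−mL=-1/3 → turn -1·90°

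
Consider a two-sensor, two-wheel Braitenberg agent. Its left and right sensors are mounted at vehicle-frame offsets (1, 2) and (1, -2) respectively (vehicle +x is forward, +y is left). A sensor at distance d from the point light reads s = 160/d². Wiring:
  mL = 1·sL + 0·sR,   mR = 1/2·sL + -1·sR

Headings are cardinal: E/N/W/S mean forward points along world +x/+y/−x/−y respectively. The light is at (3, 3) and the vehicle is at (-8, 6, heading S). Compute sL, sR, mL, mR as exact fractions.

32/17 160/173 32/17 48/2941

left sensor world pos  = (-6, 5); dL² = 85
right sensor world pos = (-10, 5); dR² = 173
sL = 160/85 = 32/17
sR = 160/173 = 160/173
mL = 1·sL + 0·sR = 32/17
mR = 1/2·sL + -1·sR = 48/2941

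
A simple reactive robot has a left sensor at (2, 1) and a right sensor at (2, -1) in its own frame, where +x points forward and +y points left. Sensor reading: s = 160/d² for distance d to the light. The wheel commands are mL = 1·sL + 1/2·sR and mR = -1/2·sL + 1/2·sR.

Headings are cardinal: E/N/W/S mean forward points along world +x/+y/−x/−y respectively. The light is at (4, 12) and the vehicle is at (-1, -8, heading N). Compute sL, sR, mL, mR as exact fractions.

left sensor world pos  = (-2, -6); dL² = 360
right sensor world pos = (0, -6); dR² = 340
sL = 160/360 = 4/9
sR = 160/340 = 8/17
mL = 1·sL + 1/2·sR = 104/153
mR = -1/2·sL + 1/2·sR = 2/153

4/9 8/17 104/153 2/153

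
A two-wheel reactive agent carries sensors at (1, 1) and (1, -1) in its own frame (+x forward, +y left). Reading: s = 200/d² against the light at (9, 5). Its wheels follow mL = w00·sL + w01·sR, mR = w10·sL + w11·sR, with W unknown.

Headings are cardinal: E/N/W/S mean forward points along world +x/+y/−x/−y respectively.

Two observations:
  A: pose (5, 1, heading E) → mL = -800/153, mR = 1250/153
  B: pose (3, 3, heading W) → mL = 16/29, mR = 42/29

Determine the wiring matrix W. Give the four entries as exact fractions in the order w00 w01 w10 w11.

obs A: pose=(5,1,E) → sL=100/9, sR=100/17, mL=-800/153, mR=1250/153
obs B: pose=(3,3,W) → sL=100/29, sR=4, mL=16/29, mR=42/29
sensor matrix S = [[100/9, 100/17], [100/29, 4]]; det S = 107200/4437
solve [mL_A; mL_B] = S·[w00; w01] and [mR_A; mR_B] = S·[w10; w11]:
  w00 = -1, w01 = 1, w10 = 1, w11 = -1/2

-1 1 1 -1/2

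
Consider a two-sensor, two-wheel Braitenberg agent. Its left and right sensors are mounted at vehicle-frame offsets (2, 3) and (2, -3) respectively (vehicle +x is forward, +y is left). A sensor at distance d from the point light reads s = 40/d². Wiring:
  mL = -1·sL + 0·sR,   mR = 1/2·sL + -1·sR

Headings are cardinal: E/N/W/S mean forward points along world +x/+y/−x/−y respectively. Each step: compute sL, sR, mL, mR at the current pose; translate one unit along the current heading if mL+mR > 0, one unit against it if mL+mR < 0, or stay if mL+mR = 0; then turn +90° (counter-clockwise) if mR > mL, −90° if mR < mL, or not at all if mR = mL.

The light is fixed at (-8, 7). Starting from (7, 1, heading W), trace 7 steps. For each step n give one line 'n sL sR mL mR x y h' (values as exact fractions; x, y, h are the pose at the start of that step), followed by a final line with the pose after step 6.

0 4/25 20/89 -4/25 -322/2225 7 1 W
1 8/85 40/233 -8/85 -2468/19805 8 1 S
2 2/13 1/5 -2/13 -8/65 8 2 W
3 40/449 8/49 -40/449 -2612/22001 9 2 S
4 20/137 20/113 -20/137 -1610/15481 9 3 W
5 40/477 40/261 -40/477 -1540/13833 10 3 S
6 10/73 5/32 -10/73 -205/2336 10 4 W
final 11 4 S

n=0: pose=(7,1,W); sL=4/25, sR=20/89; mL=-4/25, mR=-322/2225; mL+mR=-678/2225 → advance -1; mR−mL=34/2225 → turn +1·90°
n=1: pose=(8,1,S); sL=8/85, sR=40/233; mL=-8/85, mR=-2468/19805; mL+mR=-4332/19805 → advance -1; mR−mL=-604/19805 → turn -1·90°
n=2: pose=(8,2,W); sL=2/13, sR=1/5; mL=-2/13, mR=-8/65; mL+mR=-18/65 → advance -1; mR−mL=2/65 → turn +1·90°
n=3: pose=(9,2,S); sL=40/449, sR=8/49; mL=-40/449, mR=-2612/22001; mL+mR=-4572/22001 → advance -1; mR−mL=-652/22001 → turn -1·90°
n=4: pose=(9,3,W); sL=20/137, sR=20/113; mL=-20/137, mR=-1610/15481; mL+mR=-3870/15481 → advance -1; mR−mL=650/15481 → turn +1·90°
n=5: pose=(10,3,S); sL=40/477, sR=40/261; mL=-40/477, mR=-1540/13833; mL+mR=-300/1537 → advance -1; mR−mL=-380/13833 → turn -1·90°
n=6: pose=(10,4,W); sL=10/73, sR=5/32; mL=-10/73, mR=-205/2336; mL+mR=-525/2336 → advance -1; mR−mL=115/2336 → turn +1·90°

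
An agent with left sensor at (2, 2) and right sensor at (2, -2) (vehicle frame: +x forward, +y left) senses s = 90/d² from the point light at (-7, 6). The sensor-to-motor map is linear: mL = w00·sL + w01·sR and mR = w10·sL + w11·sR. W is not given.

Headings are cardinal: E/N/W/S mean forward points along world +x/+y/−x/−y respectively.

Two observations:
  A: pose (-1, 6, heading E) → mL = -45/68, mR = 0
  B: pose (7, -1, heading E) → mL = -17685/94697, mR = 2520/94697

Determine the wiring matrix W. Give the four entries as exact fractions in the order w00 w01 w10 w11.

obs A: pose=(-1,6,E) → sL=45/34, sR=45/34, mL=-45/68, mR=0
obs B: pose=(7,-1,E) → sL=90/281, sR=90/337, mL=-17685/94697, mR=2520/94697
sensor matrix S = [[45/34, 45/34], [90/281, 90/337]]; det S = -113400/1609849
solve [mL_A; mL_B] = S·[w00; w01] and [mR_A; mR_B] = S·[w10; w11]:
  w00 = -1, w01 = 1/2, w10 = 1/2, w11 = -1/2

-1 1/2 1/2 -1/2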